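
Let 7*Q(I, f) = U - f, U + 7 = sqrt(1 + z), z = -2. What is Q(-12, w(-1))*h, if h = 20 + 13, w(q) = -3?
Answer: -132/7 + 33*I/7 ≈ -18.857 + 4.7143*I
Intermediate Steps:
U = -7 + I (U = -7 + sqrt(1 - 2) = -7 + sqrt(-1) = -7 + I ≈ -7.0 + 1.0*I)
h = 33
Q(I, f) = -1 - f/7 + I/7 (Q(I, f) = ((-7 + I) - f)/7 = (-7 + I - f)/7 = -1 - f/7 + I/7)
Q(-12, w(-1))*h = (-1 - 1/7*(-3) + I/7)*33 = (-1 + 3/7 + I/7)*33 = (-4/7 + I/7)*33 = -132/7 + 33*I/7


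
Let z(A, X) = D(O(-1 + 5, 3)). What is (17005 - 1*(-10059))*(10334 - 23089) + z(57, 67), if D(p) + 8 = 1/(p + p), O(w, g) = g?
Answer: -2071207967/6 ≈ -3.4520e+8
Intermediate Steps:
D(p) = -8 + 1/(2*p) (D(p) = -8 + 1/(p + p) = -8 + 1/(2*p))
z(A, X) = -47/6 (z(A, X) = -8 + (½)/3 = -8 + (½)*(⅓) = -8 + ⅙ = -47/6)
(17005 - 1*(-10059))*(10334 - 23089) + z(57, 67) = (17005 - 1*(-10059))*(10334 - 23089) - 47/6 = (17005 + 10059)*(-12755) - 47/6 = 27064*(-12755) - 47/6 = -345201320 - 47/6 = -2071207967/6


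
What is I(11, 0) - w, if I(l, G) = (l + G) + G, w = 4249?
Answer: -4238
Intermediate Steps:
I(l, G) = l + 2*G (I(l, G) = (G + l) + G = l + 2*G)
I(11, 0) - w = (11 + 2*0) - 1*4249 = (11 + 0) - 4249 = 11 - 4249 = -4238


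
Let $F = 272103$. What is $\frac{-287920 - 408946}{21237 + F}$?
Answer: $- \frac{348433}{146670} \approx -2.3756$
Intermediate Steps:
$\frac{-287920 - 408946}{21237 + F} = \frac{-287920 - 408946}{21237 + 272103} = - \frac{696866}{293340} = \left(-696866\right) \frac{1}{293340} = - \frac{348433}{146670}$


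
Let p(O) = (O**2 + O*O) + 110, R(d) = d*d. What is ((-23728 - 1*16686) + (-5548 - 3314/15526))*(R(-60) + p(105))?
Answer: -1313041159840/1109 ≈ -1.1840e+9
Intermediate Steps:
R(d) = d**2
p(O) = 110 + 2*O**2 (p(O) = (O**2 + O**2) + 110 = 2*O**2 + 110 = 110 + 2*O**2)
((-23728 - 1*16686) + (-5548 - 3314/15526))*(R(-60) + p(105)) = ((-23728 - 1*16686) + (-5548 - 3314/15526))*((-60)**2 + (110 + 2*105**2)) = ((-23728 - 16686) + (-5548 - 3314/15526))*(3600 + (110 + 2*11025)) = (-40414 + (-5548 - 1*1657/7763))*(3600 + (110 + 22050)) = (-40414 + (-5548 - 1657/7763))*(3600 + 22160) = (-40414 - 43070781/7763)*25760 = -356804663/7763*25760 = -1313041159840/1109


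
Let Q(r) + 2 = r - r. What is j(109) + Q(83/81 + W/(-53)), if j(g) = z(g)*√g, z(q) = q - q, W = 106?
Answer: -2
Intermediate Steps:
z(q) = 0
Q(r) = -2 (Q(r) = -2 + (r - r) = -2 + 0 = -2)
j(g) = 0 (j(g) = 0*√g = 0)
j(109) + Q(83/81 + W/(-53)) = 0 - 2 = -2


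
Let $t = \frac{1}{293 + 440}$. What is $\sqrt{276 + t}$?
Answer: $\frac{\sqrt{148292497}}{733} \approx 16.613$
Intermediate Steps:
$t = \frac{1}{733} \approx 0.0013643$
$\sqrt{276 + t} = \sqrt{276 + \frac{1}{733}} = \sqrt{\frac{202309}{733}} = \frac{\sqrt{148292497}}{733}$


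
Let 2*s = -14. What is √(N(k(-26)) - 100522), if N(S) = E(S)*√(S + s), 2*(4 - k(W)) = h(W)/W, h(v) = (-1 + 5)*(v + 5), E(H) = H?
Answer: √(-16988218 + 62*I*√195)/13 ≈ 0.0080791 + 317.05*I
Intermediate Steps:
s = -7 (s = (½)*(-14) = -7)
h(v) = 20 + 4*v (h(v) = 4*(5 + v) = 20 + 4*v)
k(W) = 4 - (20 + 4*W)/(2*W)
N(S) = S*√(-7 + S) (N(S) = S*√(S - 7) = S*√(-7 + S))
√(N(k(-26)) - 100522) = √((2 - 10/(-26))*√(-7 + (2 - 10/(-26))) - 100522) = √((2 - 10*(-1/26))*√(-7 + (2 - 10*(-1/26))) - 100522) = √((2 + 5/13)*√(-7 + (2 + 5/13)) - 100522) = √(31*√(-7 + 31/13)/13 - 100522) = √(31*√(-60/13)/13 - 100522) = √(31*(2*I*√195/13)/13 - 100522) = √(62*I*√195/169 - 100522) = √(-100522 + 62*I*√195/169)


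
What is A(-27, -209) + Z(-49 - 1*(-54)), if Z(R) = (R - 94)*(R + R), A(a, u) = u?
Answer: -1099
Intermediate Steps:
Z(R) = 2*R*(-94 + R) (Z(R) = (-94 + R)*(2*R) = 2*R*(-94 + R))
A(-27, -209) + Z(-49 - 1*(-54)) = -209 + 2*(-49 - 1*(-54))*(-94 + (-49 - 1*(-54))) = -209 + 2*(-49 + 54)*(-94 + (-49 + 54)) = -209 + 2*5*(-94 + 5) = -209 + 2*5*(-89) = -209 - 890 = -1099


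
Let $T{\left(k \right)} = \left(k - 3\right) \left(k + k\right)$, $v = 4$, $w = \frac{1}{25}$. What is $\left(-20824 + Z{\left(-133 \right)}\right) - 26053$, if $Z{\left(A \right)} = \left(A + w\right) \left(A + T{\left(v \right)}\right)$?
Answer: $-30257$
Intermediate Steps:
$w = \frac{1}{25} \approx 0.04$
$T{\left(k \right)} = 2 k \left(-3 + k\right)$ ($T{\left(k \right)} = \left(-3 + k\right) 2 k = 2 k \left(-3 + k\right)$)
$Z{\left(A \right)} = \left(8 + A\right) \left(\frac{1}{25} + A\right)$ ($Z{\left(A \right)} = \left(A + \frac{1}{25}\right) \left(A + 2 \cdot 4 \left(-3 + 4\right)\right) = \left(\frac{1}{25} + A\right) \left(A + 2 \cdot 4 \cdot 1\right) = \left(\frac{1}{25} + A\right) \left(A + 8\right) = \left(\frac{1}{25} + A\right) \left(8 + A\right) = \left(8 + A\right) \left(\frac{1}{25} + A\right)$)
$\left(-20824 + Z{\left(-133 \right)}\right) - 26053 = \left(-20824 + \left(\frac{8}{25} + \left(-133\right)^{2} + \frac{201}{25} \left(-133\right)\right)\right) - 26053 = \left(-20824 + \left(\frac{8}{25} + 17689 - \frac{26733}{25}\right)\right) - 26053 = \left(-20824 + 16620\right) - 26053 = -4204 - 26053 = -30257$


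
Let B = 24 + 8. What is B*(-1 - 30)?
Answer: -992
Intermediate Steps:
B = 32
B*(-1 - 30) = 32*(-1 - 30) = 32*(-31) = -992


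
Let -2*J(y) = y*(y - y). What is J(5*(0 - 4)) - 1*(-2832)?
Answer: 2832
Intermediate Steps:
J(y) = 0 (J(y) = -y*(y - y)/2 = -y*0/2 = -½*0 = 0)
J(5*(0 - 4)) - 1*(-2832) = 0 - 1*(-2832) = 0 + 2832 = 2832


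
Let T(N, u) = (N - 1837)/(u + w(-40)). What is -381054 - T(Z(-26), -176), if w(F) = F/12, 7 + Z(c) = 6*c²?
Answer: -102500208/269 ≈ -3.8104e+5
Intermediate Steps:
Z(c) = -7 + 6*c²
w(F) = F/12 (w(F) = F*(1/12) = F/12)
T(N, u) = (-1837 + N)/(-10/3 + u) (T(N, u) = (N - 1837)/(u + (1/12)*(-40)) = (-1837 + N)/(u - 10/3) = (-1837 + N)/(-10/3 + u))
-381054 - T(Z(-26), -176) = -381054 - 3*(-1837 + (-7 + 6*(-26)²))/(-10 + 3*(-176)) = -381054 - 3*(-1837 + (-7 + 6*676))/(-10 - 528) = -381054 - 3*(-1837 + (-7 + 4056))/(-538) = -381054 - 3*(-1)*(-1837 + 4049)/538 = -381054 - 3*(-1)*2212/538 = -381054 - 1*(-3318/269) = -381054 + 3318/269 = -102500208/269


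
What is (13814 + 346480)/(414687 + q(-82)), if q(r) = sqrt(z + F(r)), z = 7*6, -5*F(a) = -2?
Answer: 747046189890/859826539633 - 720588*sqrt(265)/859826539633 ≈ 0.86882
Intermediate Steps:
F(a) = 2/5 (F(a) = -1/5*(-2) = 2/5)
z = 42
q(r) = 2*sqrt(265)/5 (q(r) = sqrt(42 + 2/5) = sqrt(212/5) = 2*sqrt(265)/5)
(13814 + 346480)/(414687 + q(-82)) = (13814 + 346480)/(414687 + 2*sqrt(265)/5) = 360294/(414687 + 2*sqrt(265)/5)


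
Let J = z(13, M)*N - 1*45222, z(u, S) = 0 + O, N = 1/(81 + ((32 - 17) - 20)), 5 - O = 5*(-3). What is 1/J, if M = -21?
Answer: -19/859213 ≈ -2.2113e-5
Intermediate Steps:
O = 20 (O = 5 - 5*(-3) = 5 - 1*(-15) = 5 + 15 = 20)
N = 1/76 (N = 1/(81 + (15 - 20)) = 1/(81 - 5) = 1/76 ≈ 0.013158)
z(u, S) = 20 (z(u, S) = 0 + 20 = 20)
J = -859213/19 (J = 20*(1/76) - 1*45222 = 5/19 - 45222 = -859213/19 ≈ -45222.)
1/J = 1/(-859213/19) = -19/859213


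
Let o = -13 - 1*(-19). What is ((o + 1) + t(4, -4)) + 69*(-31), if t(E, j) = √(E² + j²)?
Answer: -2132 + 4*√2 ≈ -2126.3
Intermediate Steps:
o = 6 (o = -13 + 19 = 6)
((o + 1) + t(4, -4)) + 69*(-31) = ((6 + 1) + √(4² + (-4)²)) + 69*(-31) = (7 + √(16 + 16)) - 2139 = (7 + √32) - 2139 = (7 + 4*√2) - 2139 = -2132 + 4*√2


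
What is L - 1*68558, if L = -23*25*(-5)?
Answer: -65683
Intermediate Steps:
L = 2875 (L = -575*(-5) = 2875)
L - 1*68558 = 2875 - 1*68558 = 2875 - 68558 = -65683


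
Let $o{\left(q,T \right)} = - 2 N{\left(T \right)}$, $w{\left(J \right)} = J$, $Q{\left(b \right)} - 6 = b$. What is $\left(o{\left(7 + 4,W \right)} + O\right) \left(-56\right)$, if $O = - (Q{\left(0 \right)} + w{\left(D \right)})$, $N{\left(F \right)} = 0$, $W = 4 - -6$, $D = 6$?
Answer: $672$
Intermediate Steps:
$Q{\left(b \right)} = 6 + b$
$W = 10$ ($W = 4 + 6 = 10$)
$o{\left(q,T \right)} = 0$ ($o{\left(q,T \right)} = \left(-2\right) 0 = 0$)
$O = -12$ ($O = - (\left(6 + 0\right) + 6) = - (6 + 6) = \left(-1\right) 12 = -12$)
$\left(o{\left(7 + 4,W \right)} + O\right) \left(-56\right) = \left(0 - 12\right) \left(-56\right) = \left(-12\right) \left(-56\right) = 672$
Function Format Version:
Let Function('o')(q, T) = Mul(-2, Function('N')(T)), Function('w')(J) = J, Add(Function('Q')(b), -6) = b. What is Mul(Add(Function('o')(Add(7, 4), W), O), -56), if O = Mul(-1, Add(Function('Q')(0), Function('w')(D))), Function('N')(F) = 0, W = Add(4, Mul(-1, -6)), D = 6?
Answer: 672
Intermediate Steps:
Function('Q')(b) = Add(6, b)
W = 10 (W = Add(4, 6) = 10)
Function('o')(q, T) = 0 (Function('o')(q, T) = Mul(-2, 0) = 0)
O = -12 (O = Mul(-1, Add(Add(6, 0), 6)) = Mul(-1, Add(6, 6)) = Mul(-1, 12) = -12)
Mul(Add(Function('o')(Add(7, 4), W), O), -56) = Mul(Add(0, -12), -56) = Mul(-12, -56) = 672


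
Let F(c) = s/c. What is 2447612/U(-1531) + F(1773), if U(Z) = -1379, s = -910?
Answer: -22034878/12411 ≈ -1775.4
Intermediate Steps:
F(c) = -910/c
2447612/U(-1531) + F(1773) = 2447612/(-1379) - 910/1773 = 2447612*(-1/1379) - 910*1/1773 = -2447612/1379 - 910/1773 = -22034878/12411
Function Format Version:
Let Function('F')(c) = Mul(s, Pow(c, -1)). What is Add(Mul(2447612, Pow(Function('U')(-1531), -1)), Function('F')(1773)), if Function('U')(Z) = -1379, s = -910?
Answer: Rational(-22034878, 12411) ≈ -1775.4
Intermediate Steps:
Function('F')(c) = Mul(-910, Pow(c, -1))
Add(Mul(2447612, Pow(Function('U')(-1531), -1)), Function('F')(1773)) = Add(Mul(2447612, Pow(-1379, -1)), Mul(-910, Pow(1773, -1))) = Add(Mul(2447612, Rational(-1, 1379)), Mul(-910, Rational(1, 1773))) = Add(Rational(-2447612, 1379), Rational(-910, 1773)) = Rational(-22034878, 12411)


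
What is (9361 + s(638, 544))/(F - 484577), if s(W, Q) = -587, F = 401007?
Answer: -4387/41785 ≈ -0.10499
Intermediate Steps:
(9361 + s(638, 544))/(F - 484577) = (9361 - 587)/(401007 - 484577) = 8774/(-83570) = 8774*(-1/83570) = -4387/41785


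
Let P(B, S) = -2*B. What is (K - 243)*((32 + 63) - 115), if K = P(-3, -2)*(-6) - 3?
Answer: 5640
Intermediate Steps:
K = -39 (K = -2*(-3)*(-6) - 3 = 6*(-6) - 3 = -36 - 3 = -39)
(K - 243)*((32 + 63) - 115) = (-39 - 243)*((32 + 63) - 115) = -282*(95 - 115) = -282*(-20) = 5640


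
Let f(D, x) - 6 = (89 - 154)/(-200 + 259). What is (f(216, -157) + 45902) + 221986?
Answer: 15805681/59 ≈ 2.6789e+5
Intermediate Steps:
f(D, x) = 289/59 (f(D, x) = 6 + (89 - 154)/(-200 + 259) = 6 - 65/59 = 289/59)
(f(216, -157) + 45902) + 221986 = (289/59 + 45902) + 221986 = 2708507/59 + 221986 = 15805681/59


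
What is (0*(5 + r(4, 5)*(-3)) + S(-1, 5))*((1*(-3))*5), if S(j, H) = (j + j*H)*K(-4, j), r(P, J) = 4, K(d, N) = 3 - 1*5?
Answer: -180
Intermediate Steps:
K(d, N) = -2 (K(d, N) = 3 - 5 = -2)
S(j, H) = -2*j - 2*H*j (S(j, H) = (j + j*H)*(-2) = (j + H*j)*(-2) = -2*j - 2*H*j)
(0*(5 + r(4, 5)*(-3)) + S(-1, 5))*((1*(-3))*5) = (0*(5 + 4*(-3)) - 2*(-1)*(1 + 5))*((1*(-3))*5) = (0*(5 - 12) - 2*(-1)*6)*(-3*5) = (0*(-7) + 12)*(-15) = (0 + 12)*(-15) = 12*(-15) = -180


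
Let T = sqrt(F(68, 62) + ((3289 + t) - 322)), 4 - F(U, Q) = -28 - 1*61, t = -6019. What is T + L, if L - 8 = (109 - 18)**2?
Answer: 8289 + I*sqrt(2959) ≈ 8289.0 + 54.397*I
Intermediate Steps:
F(U, Q) = 93 (F(U, Q) = 4 - (-28 - 1*61) = 4 - (-28 - 61) = 4 - 1*(-89) = 4 + 89 = 93)
T = I*sqrt(2959) (T = sqrt(93 + ((3289 - 6019) - 322)) = sqrt(93 + (-2730 - 322)) = sqrt(93 - 3052) = sqrt(-2959) = I*sqrt(2959) ≈ 54.397*I)
L = 8289 (L = 8 + (109 - 18)**2 = 8 + 91**2 = 8 + 8281 = 8289)
T + L = I*sqrt(2959) + 8289 = 8289 + I*sqrt(2959)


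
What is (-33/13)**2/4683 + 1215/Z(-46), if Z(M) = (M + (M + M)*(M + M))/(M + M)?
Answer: -213663147/16092349 ≈ -13.277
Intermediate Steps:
Z(M) = (M + 4*M**2)/(2*M) (Z(M) = (M + (2*M)*(2*M))/((2*M)) = (M + 4*M**2)*(1/(2*M)) = (M + 4*M**2)/(2*M))
(-33/13)**2/4683 + 1215/Z(-46) = (-33/13)**2/4683 + 1215/(1/2 + 2*(-46)) = (-33*1/13)**2*(1/4683) + 1215/(1/2 - 92) = (-33/13)**2*(1/4683) + 1215/(-183/2) = (1089/169)*(1/4683) + 1215*(-2/183) = 363/263809 - 810/61 = -213663147/16092349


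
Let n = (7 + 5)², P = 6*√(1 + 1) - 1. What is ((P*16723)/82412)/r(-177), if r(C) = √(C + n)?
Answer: 16723*I*(√33 - 6*√66)/2719596 ≈ -0.26441*I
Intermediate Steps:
P = -1 + 6*√2 (P = 6*√2 - 1 = -1 + 6*√2 ≈ 7.4853)
n = 144 (n = 12² = 144)
r(C) = √(144 + C) (r(C) = √(C + 144) = √(144 + C))
((P*16723)/82412)/r(-177) = (((-1 + 6*√2)*16723)/82412)/(√(144 - 177)) = ((-16723 + 100338*√2)*(1/82412))/(√(-33)) = (-16723/82412 + 50169*√2/41206)/((I*√33)) = (-16723/82412 + 50169*√2/41206)*(-I*√33/33) = -I*√33*(-16723/82412 + 50169*√2/41206)/33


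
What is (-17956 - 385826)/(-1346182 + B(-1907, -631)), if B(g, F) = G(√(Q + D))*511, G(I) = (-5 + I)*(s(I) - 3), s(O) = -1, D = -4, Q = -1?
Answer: 44953117357/148734612927 - 68777534*I*√5/148734612927 ≈ 0.30224 - 0.001034*I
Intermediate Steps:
G(I) = 20 - 4*I (G(I) = (-5 + I)*(-1 - 3) = (-5 + I)*(-4) = 20 - 4*I)
B(g, F) = 10220 - 2044*I*√5 (B(g, F) = (20 - 4*√(-1 - 4))*511 = (20 - 4*I*√5)*511 = 10220 - 2044*I*√5)
(-17956 - 385826)/(-1346182 + B(-1907, -631)) = (-17956 - 385826)/(-1346182 + (10220 - 2044*I*√5)) = -403782/(-1335962 - 2044*I*√5)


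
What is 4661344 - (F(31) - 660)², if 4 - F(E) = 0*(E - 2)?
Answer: 4231008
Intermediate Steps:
F(E) = 4 (F(E) = 4 - 0*(E - 2) = 4 - 0*(-2 + E) = 4 - 1*0 = 4 + 0 = 4)
4661344 - (F(31) - 660)² = 4661344 - (4 - 660)² = 4661344 - 1*(-656)² = 4661344 - 1*430336 = 4661344 - 430336 = 4231008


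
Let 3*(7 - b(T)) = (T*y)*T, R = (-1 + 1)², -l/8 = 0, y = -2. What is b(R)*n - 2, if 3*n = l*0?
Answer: -2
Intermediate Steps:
l = 0 (l = -8*0 = 0)
R = 0 (R = 0² = 0)
n = 0 (n = (0*0)/3 = (⅓)*0 = 0)
b(T) = 7 + 2*T²/3 (b(T) = 7 - T*(-2)*T/3 = 7 - (-2*T)*T/3 = 7 - (-2)*T²/3 = 7 + 2*T²/3)
b(R)*n - 2 = (7 + (⅔)*0²)*0 - 2 = (7 + (⅔)*0)*0 - 2 = (7 + 0)*0 - 2 = 7*0 - 2 = 0 - 2 = -2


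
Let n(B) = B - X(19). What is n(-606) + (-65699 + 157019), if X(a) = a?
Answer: 90695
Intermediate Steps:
n(B) = -19 + B (n(B) = B - 1*19 = B - 19 = -19 + B)
n(-606) + (-65699 + 157019) = (-19 - 606) + (-65699 + 157019) = -625 + 91320 = 90695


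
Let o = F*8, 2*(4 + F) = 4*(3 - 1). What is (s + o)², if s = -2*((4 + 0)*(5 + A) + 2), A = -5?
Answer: 16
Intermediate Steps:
F = 0 (F = -4 + (4*(3 - 1))/2 = -4 + (4*2)/2 = -4 + (½)*8 = -4 + 4 = 0)
o = 0 (o = 0*8 = 0)
s = -4 (s = -2*((4 + 0)*(5 - 5) + 2) = -2*(4*0 + 2) = -2*(0 + 2) = -2*2 = -4)
(s + o)² = (-4 + 0)² = (-4)² = 16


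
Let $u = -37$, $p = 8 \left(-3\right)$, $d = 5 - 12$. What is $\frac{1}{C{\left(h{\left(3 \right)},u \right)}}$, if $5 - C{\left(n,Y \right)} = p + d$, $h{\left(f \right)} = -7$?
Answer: $\frac{1}{36} \approx 0.027778$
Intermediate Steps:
$d = -7$
$p = -24$
$C{\left(n,Y \right)} = 36$ ($C{\left(n,Y \right)} = 5 - \left(-24 - 7\right) = 5 - -31 = 5 + 31 = 36$)
$\frac{1}{C{\left(h{\left(3 \right)},u \right)}} = \frac{1}{36}$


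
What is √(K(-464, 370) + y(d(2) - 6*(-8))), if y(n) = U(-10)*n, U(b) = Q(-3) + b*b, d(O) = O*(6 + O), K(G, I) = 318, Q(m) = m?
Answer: √6526 ≈ 80.784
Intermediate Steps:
U(b) = -3 + b² (U(b) = -3 + b*b = -3 + b²)
y(n) = 97*n (y(n) = (-3 + (-10)²)*n = (-3 + 100)*n = 97*n)
√(K(-464, 370) + y(d(2) - 6*(-8))) = √(318 + 97*(2*(6 + 2) - 6*(-8))) = √(318 + 97*(2*8 + 48)) = √(318 + 97*(16 + 48)) = √(318 + 97*64) = √(318 + 6208) = √6526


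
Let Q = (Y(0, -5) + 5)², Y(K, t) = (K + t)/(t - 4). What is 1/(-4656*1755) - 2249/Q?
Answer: -74427695441/1021410000 ≈ -72.868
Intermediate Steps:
Y(K, t) = (K + t)/(-4 + t)
Q = 2500/81 (Q = ((0 - 5)/(-4 - 5) + 5)² = (-5/(-9) + 5)² = (-⅑*(-5) + 5)² = (5/9 + 5)² = (50/9)² = 2500/81 ≈ 30.864)
1/(-4656*1755) - 2249/Q = 1/(-4656*1755) - 2249/2500/81 = -1/4656*1/1755 - 2249*81/2500 = -1/8171280 - 182169/2500 = -74427695441/1021410000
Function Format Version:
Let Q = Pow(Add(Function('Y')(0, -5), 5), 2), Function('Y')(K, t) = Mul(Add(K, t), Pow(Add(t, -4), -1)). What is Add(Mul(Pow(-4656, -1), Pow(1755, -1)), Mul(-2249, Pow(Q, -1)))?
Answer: Rational(-74427695441, 1021410000) ≈ -72.868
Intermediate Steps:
Function('Y')(K, t) = Mul(Pow(Add(-4, t), -1), Add(K, t)) (Function('Y')(K, t) = Mul(Add(K, t), Pow(Add(-4, t), -1)) = Mul(Pow(Add(-4, t), -1), Add(K, t)))
Q = Rational(2500, 81) (Q = Pow(Add(Mul(Pow(Add(-4, -5), -1), Add(0, -5)), 5), 2) = Pow(Add(Mul(Pow(-9, -1), -5), 5), 2) = Pow(Add(Mul(Rational(-1, 9), -5), 5), 2) = Pow(Add(Rational(5, 9), 5), 2) = Pow(Rational(50, 9), 2) = Rational(2500, 81) ≈ 30.864)
Add(Mul(Pow(-4656, -1), Pow(1755, -1)), Mul(-2249, Pow(Q, -1))) = Add(Mul(Pow(-4656, -1), Pow(1755, -1)), Mul(-2249, Pow(Rational(2500, 81), -1))) = Add(Mul(Rational(-1, 4656), Rational(1, 1755)), Mul(-2249, Rational(81, 2500))) = Add(Rational(-1, 8171280), Rational(-182169, 2500)) = Rational(-74427695441, 1021410000)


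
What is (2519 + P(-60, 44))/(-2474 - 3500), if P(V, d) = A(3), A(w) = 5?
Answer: -1262/2987 ≈ -0.42250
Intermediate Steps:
P(V, d) = 5
(2519 + P(-60, 44))/(-2474 - 3500) = (2519 + 5)/(-2474 - 3500) = 2524/(-5974) = 2524*(-1/5974) = -1262/2987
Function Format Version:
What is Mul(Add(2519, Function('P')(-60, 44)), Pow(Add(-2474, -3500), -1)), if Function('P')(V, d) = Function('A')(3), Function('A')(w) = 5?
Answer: Rational(-1262, 2987) ≈ -0.42250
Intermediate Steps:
Function('P')(V, d) = 5
Mul(Add(2519, Function('P')(-60, 44)), Pow(Add(-2474, -3500), -1)) = Mul(Add(2519, 5), Pow(Add(-2474, -3500), -1)) = Mul(2524, Pow(-5974, -1)) = Mul(2524, Rational(-1, 5974)) = Rational(-1262, 2987)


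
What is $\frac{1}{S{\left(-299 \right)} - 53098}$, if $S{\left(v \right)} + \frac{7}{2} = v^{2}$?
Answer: $\frac{2}{72599} \approx 2.7549 \cdot 10^{-5}$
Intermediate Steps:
$S{\left(v \right)} = - \frac{7}{2} + v^{2}$
$\frac{1}{S{\left(-299 \right)} - 53098} = \frac{1}{\left(- \frac{7}{2} + \left(-299\right)^{2}\right) - 53098} = \frac{1}{\left(- \frac{7}{2} + 89401\right) - 53098} = \frac{1}{\frac{178795}{2} - 53098} = \frac{1}{\frac{72599}{2}} = \frac{2}{72599}$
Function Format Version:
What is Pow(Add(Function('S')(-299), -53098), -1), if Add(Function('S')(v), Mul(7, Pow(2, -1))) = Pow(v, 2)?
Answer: Rational(2, 72599) ≈ 2.7549e-5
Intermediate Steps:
Function('S')(v) = Add(Rational(-7, 2), Pow(v, 2))
Pow(Add(Function('S')(-299), -53098), -1) = Pow(Add(Add(Rational(-7, 2), Pow(-299, 2)), -53098), -1) = Pow(Add(Add(Rational(-7, 2), 89401), -53098), -1) = Pow(Add(Rational(178795, 2), -53098), -1) = Pow(Rational(72599, 2), -1) = Rational(2, 72599)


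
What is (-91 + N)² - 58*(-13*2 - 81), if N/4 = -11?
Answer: 24431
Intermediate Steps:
N = -44 (N = 4*(-11) = -44)
(-91 + N)² - 58*(-13*2 - 81) = (-91 - 44)² - 58*(-13*2 - 81) = (-135)² - 58*(-26 - 81) = 18225 - 58*(-107) = 18225 + 6206 = 24431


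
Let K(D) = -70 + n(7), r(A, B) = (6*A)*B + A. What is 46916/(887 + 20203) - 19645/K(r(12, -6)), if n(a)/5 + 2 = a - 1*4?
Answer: 1128007/3705 ≈ 304.46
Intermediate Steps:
n(a) = -30 + 5*a (n(a) = -10 + 5*(a - 1*4) = -10 + 5*(a - 4) = -10 + 5*(-4 + a) = -10 + (-20 + 5*a) = -30 + 5*a)
r(A, B) = A + 6*A*B (r(A, B) = 6*A*B + A = A + 6*A*B)
K(D) = -65 (K(D) = -70 + (-30 + 5*7) = -70 + (-30 + 35) = -70 + 5 = -65)
46916/(887 + 20203) - 19645/K(r(12, -6)) = 46916/(887 + 20203) - 19645/(-65) = 46916/21090 - 19645*(-1/65) = 46916*(1/21090) + 3929/13 = 634/285 + 3929/13 = 1128007/3705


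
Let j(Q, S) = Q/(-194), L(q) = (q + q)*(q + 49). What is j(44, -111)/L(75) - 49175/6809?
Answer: -44360842399/6142398900 ≈ -7.2221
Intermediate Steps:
L(q) = 2*q*(49 + q) (L(q) = (2*q)*(49 + q) = 2*q*(49 + q))
j(Q, S) = -Q/194 (j(Q, S) = Q*(-1/194) = -Q/194)
j(44, -111)/L(75) - 49175/6809 = (-1/194*44)/((2*75*(49 + 75))) - 49175/6809 = -22/(97*(2*75*124)) - 49175*1/6809 = -22/97/18600 - 49175/6809 = -22/97*1/18600 - 49175/6809 = -11/902100 - 49175/6809 = -44360842399/6142398900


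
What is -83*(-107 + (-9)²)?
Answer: 2158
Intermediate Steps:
-83*(-107 + (-9)²) = -83*(-107 + 81) = -83*(-26) = 2158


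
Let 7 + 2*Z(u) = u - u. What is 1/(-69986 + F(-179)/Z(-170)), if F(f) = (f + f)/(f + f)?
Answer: -7/489904 ≈ -1.4289e-5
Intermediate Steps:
F(f) = 1 (F(f) = (2*f)/((2*f)) = (2*f)*(1/(2*f)) = 1)
Z(u) = -7/2 (Z(u) = -7/2 + (u - u)/2 = -7/2 + (½)*0 = -7/2 + 0 = -7/2)
1/(-69986 + F(-179)/Z(-170)) = 1/(-69986 + 1/(-7/2)) = 1/(-69986 + 1*(-2/7)) = 1/(-69986 - 2/7) = 1/(-489904/7) = -7/489904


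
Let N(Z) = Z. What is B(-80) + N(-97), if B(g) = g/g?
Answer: -96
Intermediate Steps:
B(g) = 1
B(-80) + N(-97) = 1 - 97 = -96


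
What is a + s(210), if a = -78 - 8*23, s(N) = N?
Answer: -52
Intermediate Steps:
a = -262 (a = -78 - 184 = -262)
a + s(210) = -262 + 210 = -52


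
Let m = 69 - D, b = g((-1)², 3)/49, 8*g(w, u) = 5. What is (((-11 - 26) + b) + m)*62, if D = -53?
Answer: 1033075/196 ≈ 5270.8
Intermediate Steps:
g(w, u) = 5/8 (g(w, u) = (⅛)*5 = 5/8)
b = 5/392 (b = (5/8)/49 = (5/8)*(1/49) = 5/392 ≈ 0.012755)
m = 122 (m = 69 - 1*(-53) = 69 + 53 = 122)
(((-11 - 26) + b) + m)*62 = (((-11 - 26) + 5/392) + 122)*62 = ((-37 + 5/392) + 122)*62 = (-14499/392 + 122)*62 = (33325/392)*62 = 1033075/196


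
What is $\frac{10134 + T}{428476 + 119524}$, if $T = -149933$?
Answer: $- \frac{139799}{548000} \approx -0.25511$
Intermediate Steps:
$\frac{10134 + T}{428476 + 119524} = \frac{10134 - 149933}{428476 + 119524} = - \frac{139799}{548000}$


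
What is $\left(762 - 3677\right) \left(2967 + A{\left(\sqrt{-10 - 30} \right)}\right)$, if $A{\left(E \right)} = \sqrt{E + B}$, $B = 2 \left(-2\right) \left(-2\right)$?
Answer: $-8648805 - 2915 \sqrt{8 + 2 i \sqrt{10}} \approx -8.6576 \cdot 10^{6} - 3055.9 i$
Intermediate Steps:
$B = 8$ ($B = \left(-4\right) \left(-2\right) = 8$)
$A{\left(E \right)} = \sqrt{8 + E}$ ($A{\left(E \right)} = \sqrt{E + 8} = \sqrt{8 + E}$)
$\left(762 - 3677\right) \left(2967 + A{\left(\sqrt{-10 - 30} \right)}\right) = \left(762 - 3677\right) \left(2967 + \sqrt{8 + \sqrt{-10 - 30}}\right) = - 2915 \left(2967 + \sqrt{8 + \sqrt{-40}}\right) = - 2915 \left(2967 + \sqrt{8 + 2 i \sqrt{10}}\right) = -8648805 - 2915 \sqrt{8 + 2 i \sqrt{10}}$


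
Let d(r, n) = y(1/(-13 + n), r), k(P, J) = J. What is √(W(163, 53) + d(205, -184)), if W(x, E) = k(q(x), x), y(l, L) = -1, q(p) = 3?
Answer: 9*√2 ≈ 12.728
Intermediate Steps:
d(r, n) = -1
W(x, E) = x
√(W(163, 53) + d(205, -184)) = √(163 - 1) = √162 = 9*√2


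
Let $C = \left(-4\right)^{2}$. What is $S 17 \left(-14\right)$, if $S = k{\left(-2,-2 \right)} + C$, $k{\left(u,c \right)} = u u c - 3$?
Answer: $-1190$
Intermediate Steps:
$k{\left(u,c \right)} = -3 + c u^{2}$ ($k{\left(u,c \right)} = u^{2} c - 3 = c u^{2} - 3 = -3 + c u^{2}$)
$C = 16$
$S = 5$ ($S = \left(-3 - 2 \left(-2\right)^{2}\right) + 16 = \left(-3 - 8\right) + 16 = -11 + 16 = 5$)
$S 17 \left(-14\right) = 5 \cdot 17 \left(-14\right) = 85 \left(-14\right) = -1190$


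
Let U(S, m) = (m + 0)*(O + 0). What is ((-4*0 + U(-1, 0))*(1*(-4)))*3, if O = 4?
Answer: 0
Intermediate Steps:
U(S, m) = 4*m (U(S, m) = (m + 0)*(4 + 0) = m*4 = 4*m)
((-4*0 + U(-1, 0))*(1*(-4)))*3 = ((-4*0 + 4*0)*(1*(-4)))*3 = ((0 + 0)*(-4))*3 = (0*(-4))*3 = 0*3 = 0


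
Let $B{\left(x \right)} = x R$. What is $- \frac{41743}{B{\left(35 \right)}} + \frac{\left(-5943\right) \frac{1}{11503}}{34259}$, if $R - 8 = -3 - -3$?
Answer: $- \frac{16450136409851}{110342757560} \approx -149.08$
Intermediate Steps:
$R = 8$ ($R = 8 - 0 = 8 + \left(-3 + 3\right) = 8 + 0 = 8$)
$B{\left(x \right)} = 8 x$ ($B{\left(x \right)} = x 8 = 8 x$)
$- \frac{41743}{B{\left(35 \right)}} + \frac{\left(-5943\right) \frac{1}{11503}}{34259} = - \frac{41743}{8 \cdot 35} + \frac{\left(-5943\right) \frac{1}{11503}}{34259} = - \frac{41743}{280} + \left(-5943\right) \frac{1}{11503} \cdot \frac{1}{34259} = \left(-41743\right) \frac{1}{280} - \frac{5943}{394081277} = - \frac{41743}{280} - \frac{5943}{394081277} = - \frac{16450136409851}{110342757560}$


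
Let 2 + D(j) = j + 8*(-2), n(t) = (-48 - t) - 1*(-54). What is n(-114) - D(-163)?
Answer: 301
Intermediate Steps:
n(t) = 6 - t (n(t) = (-48 - t) + 54 = 6 - t)
D(j) = -18 + j (D(j) = -2 + (j + 8*(-2)) = -2 + (j - 16) = -2 + (-16 + j) = -18 + j)
n(-114) - D(-163) = (6 - 1*(-114)) - (-18 - 163) = (6 + 114) - 1*(-181) = 120 + 181 = 301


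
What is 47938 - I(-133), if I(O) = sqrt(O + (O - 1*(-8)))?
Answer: 47938 - I*sqrt(258) ≈ 47938.0 - 16.062*I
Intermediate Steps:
I(O) = sqrt(8 + 2*O) (I(O) = sqrt(O + (O + 8)) = sqrt(O + (8 + O)) = sqrt(8 + 2*O))
47938 - I(-133) = 47938 - sqrt(8 + 2*(-133)) = 47938 - sqrt(8 - 266) = 47938 - sqrt(-258) = 47938 - I*sqrt(258)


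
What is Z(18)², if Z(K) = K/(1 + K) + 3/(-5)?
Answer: 1089/9025 ≈ 0.12066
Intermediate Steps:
Z(K) = -⅗ + K/(1 + K) (Z(K) = K/(1 + K) + 3*(-⅕) = K/(1 + K) - ⅗ = -⅗ + K/(1 + K))
Z(18)² = ((-3 + 2*18)/(5*(1 + 18)))² = ((⅕)*(-3 + 36)/19)² = ((⅕)*(1/19)*33)² = (33/95)² = 1089/9025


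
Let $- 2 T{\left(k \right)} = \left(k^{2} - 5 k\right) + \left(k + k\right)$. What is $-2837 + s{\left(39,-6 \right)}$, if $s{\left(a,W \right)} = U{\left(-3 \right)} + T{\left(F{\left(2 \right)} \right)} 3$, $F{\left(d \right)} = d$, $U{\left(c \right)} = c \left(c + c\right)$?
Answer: $-2816$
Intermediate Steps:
$U{\left(c \right)} = 2 c^{2}$ ($U{\left(c \right)} = c 2 c = 2 c^{2}$)
$T{\left(k \right)} = - \frac{k^{2}}{2} + \frac{3 k}{2}$ ($T{\left(k \right)} = - \frac{\left(k^{2} - 5 k\right) + \left(k + k\right)}{2} = - \frac{\left(k^{2} - 5 k\right) + 2 k}{2} = - \frac{k^{2} - 3 k}{2} = - \frac{k^{2}}{2} + \frac{3 k}{2}$)
$s{\left(a,W \right)} = 21$ ($s{\left(a,W \right)} = 2 \left(-3\right)^{2} + \frac{1}{2} \cdot 2 \left(3 - 2\right) 3 = 2 \cdot 9 + \frac{1}{2} \cdot 2 \left(3 - 2\right) 3 = 18 + \frac{1}{2} \cdot 2 \cdot 1 \cdot 3 = 18 + 1 \cdot 3 = 18 + 3 = 21$)
$-2837 + s{\left(39,-6 \right)} = -2837 + 21 = -2816$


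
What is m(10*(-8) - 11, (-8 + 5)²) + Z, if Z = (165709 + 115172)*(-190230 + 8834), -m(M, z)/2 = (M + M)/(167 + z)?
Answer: -2241830354453/44 ≈ -5.0951e+10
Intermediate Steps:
m(M, z) = -4*M/(167 + z) (m(M, z) = -2*(M + M)/(167 + z) = -2*2*M/(167 + z) = -4*M/(167 + z))
Z = -50950689876 (Z = 280881*(-181396) = -50950689876)
m(10*(-8) - 11, (-8 + 5)²) + Z = -4*(10*(-8) - 11)/(167 + (-8 + 5)²) - 50950689876 = -4*(-80 - 11)/(167 + (-3)²) - 50950689876 = -4*(-91)/(167 + 9) - 50950689876 = -4*(-91)/176 - 50950689876 = -4*(-91)*1/176 - 50950689876 = 91/44 - 50950689876 = -2241830354453/44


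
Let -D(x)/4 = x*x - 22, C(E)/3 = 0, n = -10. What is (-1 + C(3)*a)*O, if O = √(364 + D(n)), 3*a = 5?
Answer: -2*√13 ≈ -7.2111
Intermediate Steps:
a = 5/3 (a = (⅓)*5 = 5/3 ≈ 1.6667)
C(E) = 0 (C(E) = 3*0 = 0)
D(x) = 88 - 4*x² (D(x) = -4*(x*x - 22) = -4*(x² - 22) = -4*(-22 + x²) = 88 - 4*x²)
O = 2*√13 (O = √(364 + (88 - 4*(-10)²)) = √(364 + (88 - 4*100)) = √(364 + (88 - 400)) = √(364 - 312) = √52 = 2*√13 ≈ 7.2111)
(-1 + C(3)*a)*O = (-1 + 0*(5/3))*(2*√13) = (-1 + 0)*(2*√13) = -2*√13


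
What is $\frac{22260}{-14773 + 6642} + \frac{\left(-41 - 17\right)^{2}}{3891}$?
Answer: $- \frac{59260976}{31637721} \approx -1.8731$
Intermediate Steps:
$\frac{22260}{-14773 + 6642} + \frac{\left(-41 - 17\right)^{2}}{3891} = \frac{22260}{-8131} + \left(-58\right)^{2} \cdot \frac{1}{3891} = 22260 \left(- \frac{1}{8131}\right) + 3364 \cdot \frac{1}{3891} = - \frac{22260}{8131} + \frac{3364}{3891} = - \frac{59260976}{31637721}$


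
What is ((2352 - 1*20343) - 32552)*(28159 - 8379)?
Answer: -999740540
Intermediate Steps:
((2352 - 1*20343) - 32552)*(28159 - 8379) = ((2352 - 20343) - 32552)*19780 = (-17991 - 32552)*19780 = -50543*19780 = -999740540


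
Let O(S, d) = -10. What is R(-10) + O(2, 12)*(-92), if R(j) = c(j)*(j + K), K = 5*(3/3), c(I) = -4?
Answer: 940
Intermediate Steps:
K = 5 (K = 5*(3*(⅓)) = 5*1 = 5)
R(j) = -20 - 4*j (R(j) = -4*(j + 5) = -4*(5 + j) = -20 - 4*j)
R(-10) + O(2, 12)*(-92) = (-20 - 4*(-10)) - 10*(-92) = (-20 + 40) + 920 = 20 + 920 = 940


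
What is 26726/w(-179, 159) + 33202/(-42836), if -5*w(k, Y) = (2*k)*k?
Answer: -1962956311/686254138 ≈ -2.8604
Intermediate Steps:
w(k, Y) = -2*k²/5 (w(k, Y) = -2*k*k/5 = -2*k²/5)
26726/w(-179, 159) + 33202/(-42836) = 26726/((-⅖*(-179)²)) + 33202/(-42836) = 26726/((-⅖*32041)) + 33202*(-1/42836) = 26726/(-64082/5) - 16601/21418 = 26726*(-5/64082) - 16601/21418 = -66815/32041 - 16601/21418 = -1962956311/686254138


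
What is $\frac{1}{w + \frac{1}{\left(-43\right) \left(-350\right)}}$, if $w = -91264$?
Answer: $- \frac{15050}{1373523199} \approx -1.0957 \cdot 10^{-5}$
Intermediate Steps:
$\frac{1}{w + \frac{1}{\left(-43\right) \left(-350\right)}} = \frac{1}{-91264 + \frac{1}{\left(-43\right) \left(-350\right)}} = \frac{1}{-91264 + \frac{1}{15050}} = \frac{1}{- \frac{1373523199}{15050}} = - \frac{15050}{1373523199}$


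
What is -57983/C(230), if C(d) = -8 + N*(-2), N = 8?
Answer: 57983/24 ≈ 2416.0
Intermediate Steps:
C(d) = -24 (C(d) = -8 + 8*(-2) = -8 - 16 = -24)
-57983/C(230) = -57983/(-24) = -57983*(-1/24) = 57983/24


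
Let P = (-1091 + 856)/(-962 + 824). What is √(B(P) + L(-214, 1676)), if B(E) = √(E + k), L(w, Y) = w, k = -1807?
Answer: √(-4075416 + 138*I*√34380078)/138 ≈ 1.4452 + 14.7*I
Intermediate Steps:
P = 235/138 (P = -235/(-138) = -235*(-1/138) = 235/138 ≈ 1.7029)
B(E) = √(-1807 + E) (B(E) = √(E - 1807) = √(-1807 + E))
√(B(P) + L(-214, 1676)) = √(√(-1807 + 235/138) - 214) = √(√(-249131/138) - 214) = √(I*√34380078/138 - 214) = √(-214 + I*√34380078/138)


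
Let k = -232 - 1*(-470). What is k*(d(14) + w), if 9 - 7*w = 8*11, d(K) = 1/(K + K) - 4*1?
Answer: -7259/2 ≈ -3629.5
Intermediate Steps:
d(K) = -4 + 1/(2*K) (d(K) = 1/(2*K) - 4 = -4 + 1/(2*K))
k = 238 (k = -232 + 470 = 238)
w = -79/7 (w = 9/7 - 8*11/7 = 9/7 - ⅐*88 = 9/7 - 88/7 = -79/7 ≈ -11.286)
k*(d(14) + w) = 238*((-4 + (½)/14) - 79/7) = 238*((-4 + (½)*(1/14)) - 79/7) = 238*((-4 + 1/28) - 79/7) = 238*(-111/28 - 79/7) = 238*(-61/4) = -7259/2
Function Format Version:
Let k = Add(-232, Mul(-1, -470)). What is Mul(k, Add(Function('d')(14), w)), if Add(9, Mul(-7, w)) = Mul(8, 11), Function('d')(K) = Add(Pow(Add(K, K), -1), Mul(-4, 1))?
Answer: Rational(-7259, 2) ≈ -3629.5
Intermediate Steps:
Function('d')(K) = Add(-4, Mul(Rational(1, 2), Pow(K, -1))) (Function('d')(K) = Add(Pow(Mul(2, K), -1), -4) = Add(Mul(Rational(1, 2), Pow(K, -1)), -4) = Add(-4, Mul(Rational(1, 2), Pow(K, -1))))
k = 238 (k = Add(-232, 470) = 238)
w = Rational(-79, 7) (w = Add(Rational(9, 7), Mul(Rational(-1, 7), Mul(8, 11))) = Add(Rational(9, 7), Mul(Rational(-1, 7), 88)) = Add(Rational(9, 7), Rational(-88, 7)) = Rational(-79, 7) ≈ -11.286)
Mul(k, Add(Function('d')(14), w)) = Mul(238, Add(Add(-4, Mul(Rational(1, 2), Pow(14, -1))), Rational(-79, 7))) = Mul(238, Add(Add(-4, Mul(Rational(1, 2), Rational(1, 14))), Rational(-79, 7))) = Mul(238, Add(Add(-4, Rational(1, 28)), Rational(-79, 7))) = Mul(238, Add(Rational(-111, 28), Rational(-79, 7))) = Mul(238, Rational(-61, 4)) = Rational(-7259, 2)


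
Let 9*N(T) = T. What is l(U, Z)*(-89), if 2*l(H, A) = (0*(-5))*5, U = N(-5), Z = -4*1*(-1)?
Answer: 0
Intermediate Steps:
N(T) = T/9
Z = 4 (Z = -4*(-1) = 4)
U = -5/9 (U = (⅑)*(-5) = -5/9 ≈ -0.55556)
l(H, A) = 0 (l(H, A) = ((0*(-5))*5)/2 = (0*5)/2 = (½)*0 = 0)
l(U, Z)*(-89) = 0*(-89) = 0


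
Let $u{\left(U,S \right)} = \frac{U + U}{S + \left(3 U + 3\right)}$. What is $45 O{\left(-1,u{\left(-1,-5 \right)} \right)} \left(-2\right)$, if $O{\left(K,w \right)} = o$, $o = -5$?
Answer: $450$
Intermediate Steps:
$u{\left(U,S \right)} = \frac{2 U}{3 + S + 3 U}$ ($u{\left(U,S \right)} = \frac{2 U}{S + \left(3 + 3 U\right)} = \frac{2 U}{3 + S + 3 U}$)
$O{\left(K,w \right)} = -5$
$45 O{\left(-1,u{\left(-1,-5 \right)} \right)} \left(-2\right) = 45 \left(-5\right) \left(-2\right) = \left(-225\right) \left(-2\right) = 450$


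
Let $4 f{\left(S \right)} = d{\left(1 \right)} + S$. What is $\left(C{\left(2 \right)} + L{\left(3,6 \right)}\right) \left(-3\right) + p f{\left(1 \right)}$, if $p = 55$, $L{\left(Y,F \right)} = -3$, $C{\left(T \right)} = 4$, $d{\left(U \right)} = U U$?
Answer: $\frac{49}{2} \approx 24.5$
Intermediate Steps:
$d{\left(U \right)} = U^{2}$
$f{\left(S \right)} = \frac{1}{4} + \frac{S}{4}$ ($f{\left(S \right)} = \frac{1^{2} + S}{4} = \frac{1 + S}{4} = \frac{1}{4} + \frac{S}{4}$)
$\left(C{\left(2 \right)} + L{\left(3,6 \right)}\right) \left(-3\right) + p f{\left(1 \right)} = \left(4 - 3\right) \left(-3\right) + 55 \left(\frac{1}{4} + \frac{1}{4} \cdot 1\right) = 1 \left(-3\right) + 55 \left(\frac{1}{4} + \frac{1}{4}\right) = -3 + 55 \cdot \frac{1}{2} = -3 + \frac{55}{2} = \frac{49}{2}$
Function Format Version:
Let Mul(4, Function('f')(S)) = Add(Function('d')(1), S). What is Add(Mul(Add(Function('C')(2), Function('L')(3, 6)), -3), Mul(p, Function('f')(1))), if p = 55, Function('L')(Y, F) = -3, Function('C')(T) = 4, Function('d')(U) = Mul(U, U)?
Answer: Rational(49, 2) ≈ 24.500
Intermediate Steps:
Function('d')(U) = Pow(U, 2)
Function('f')(S) = Add(Rational(1, 4), Mul(Rational(1, 4), S)) (Function('f')(S) = Mul(Rational(1, 4), Add(Pow(1, 2), S)) = Mul(Rational(1, 4), Add(1, S)) = Add(Rational(1, 4), Mul(Rational(1, 4), S)))
Add(Mul(Add(Function('C')(2), Function('L')(3, 6)), -3), Mul(p, Function('f')(1))) = Add(Mul(Add(4, -3), -3), Mul(55, Add(Rational(1, 4), Mul(Rational(1, 4), 1)))) = Add(Mul(1, -3), Mul(55, Add(Rational(1, 4), Rational(1, 4)))) = Add(-3, Mul(55, Rational(1, 2))) = Add(-3, Rational(55, 2)) = Rational(49, 2)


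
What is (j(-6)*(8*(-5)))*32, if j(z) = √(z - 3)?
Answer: -3840*I ≈ -3840.0*I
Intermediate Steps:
j(z) = √(-3 + z)
(j(-6)*(8*(-5)))*32 = (√(-3 - 6)*(8*(-5)))*32 = (√(-9)*(-40))*32 = ((3*I)*(-40))*32 = -120*I*32 = -3840*I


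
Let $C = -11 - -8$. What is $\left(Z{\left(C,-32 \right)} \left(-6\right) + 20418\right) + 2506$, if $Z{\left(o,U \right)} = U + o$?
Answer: $23134$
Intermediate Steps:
$C = -3$ ($C = -11 + 8 = -3$)
$\left(Z{\left(C,-32 \right)} \left(-6\right) + 20418\right) + 2506 = \left(\left(-32 - 3\right) \left(-6\right) + 20418\right) + 2506 = \left(\left(-35\right) \left(-6\right) + 20418\right) + 2506 = \left(210 + 20418\right) + 2506 = 20628 + 2506 = 23134$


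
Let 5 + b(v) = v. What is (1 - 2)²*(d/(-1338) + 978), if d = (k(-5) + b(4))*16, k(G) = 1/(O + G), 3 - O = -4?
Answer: 654286/669 ≈ 978.01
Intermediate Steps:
O = 7 (O = 3 - 1*(-4) = 3 + 4 = 7)
b(v) = -5 + v
k(G) = 1/(7 + G)
d = -8 (d = (1/(7 - 5) + (-5 + 4))*16 = (1/2 - 1)*16 = (½ - 1)*16 = -½*16 = -8)
(1 - 2)²*(d/(-1338) + 978) = (1 - 2)²*(-8/(-1338) + 978) = (-1)²*(-8*(-1/1338) + 978) = 1*(4/669 + 978) = 1*(654286/669) = 654286/669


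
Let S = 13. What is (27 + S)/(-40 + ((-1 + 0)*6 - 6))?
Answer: -10/13 ≈ -0.76923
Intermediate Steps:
(27 + S)/(-40 + ((-1 + 0)*6 - 6)) = (27 + 13)/(-40 + ((-1 + 0)*6 - 6)) = 40/(-40 + (-1*6 - 6)) = 40/(-40 + (-6 - 6)) = 40/(-40 - 12) = 40/(-52) = -1/52*40 = -10/13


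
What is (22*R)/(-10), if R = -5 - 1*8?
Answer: 143/5 ≈ 28.600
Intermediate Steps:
R = -13 (R = -5 - 8 = -13)
(22*R)/(-10) = (22*(-13))/(-10) = -286*(-1/10) = 143/5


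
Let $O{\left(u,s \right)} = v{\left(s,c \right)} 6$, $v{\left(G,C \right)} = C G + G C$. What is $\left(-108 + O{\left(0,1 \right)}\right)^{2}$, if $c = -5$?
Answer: $28224$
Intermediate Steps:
$v{\left(G,C \right)} = 2 C G$ ($v{\left(G,C \right)} = C G + C G = 2 C G$)
$O{\left(u,s \right)} = - 60 s$ ($O{\left(u,s \right)} = 2 \left(-5\right) s 6 = - 10 s 6 = - 60 s$)
$\left(-108 + O{\left(0,1 \right)}\right)^{2} = \left(-108 - 60\right)^{2} = \left(-168\right)^{2} = 28224$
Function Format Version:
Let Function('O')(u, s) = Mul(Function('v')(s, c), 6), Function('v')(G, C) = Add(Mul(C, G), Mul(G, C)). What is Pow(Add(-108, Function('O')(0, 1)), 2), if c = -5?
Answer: 28224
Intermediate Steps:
Function('v')(G, C) = Mul(2, C, G) (Function('v')(G, C) = Add(Mul(C, G), Mul(C, G)) = Mul(2, C, G))
Function('O')(u, s) = Mul(-60, s) (Function('O')(u, s) = Mul(Mul(2, -5, s), 6) = Mul(Mul(-10, s), 6) = Mul(-60, s))
Pow(Add(-108, Function('O')(0, 1)), 2) = Pow(Add(-108, Mul(-60, 1)), 2) = Pow(Add(-108, -60), 2) = Pow(-168, 2) = 28224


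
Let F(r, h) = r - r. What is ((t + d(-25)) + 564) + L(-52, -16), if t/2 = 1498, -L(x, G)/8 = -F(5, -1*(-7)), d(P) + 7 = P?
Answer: 3528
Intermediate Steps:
d(P) = -7 + P
F(r, h) = 0
L(x, G) = 0 (L(x, G) = -(-8)*0 = -8*0 = 0)
t = 2996 (t = 2*1498 = 2996)
((t + d(-25)) + 564) + L(-52, -16) = ((2996 + (-7 - 25)) + 564) + 0 = ((2996 - 32) + 564) + 0 = (2964 + 564) + 0 = 3528 + 0 = 3528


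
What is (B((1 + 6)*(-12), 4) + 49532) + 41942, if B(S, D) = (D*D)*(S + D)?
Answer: 90194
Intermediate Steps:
B(S, D) = D²*(D + S)
(B((1 + 6)*(-12), 4) + 49532) + 41942 = (4²*(4 + (1 + 6)*(-12)) + 49532) + 41942 = (16*(4 + 7*(-12)) + 49532) + 41942 = (16*(4 - 84) + 49532) + 41942 = (16*(-80) + 49532) + 41942 = (-1280 + 49532) + 41942 = 48252 + 41942 = 90194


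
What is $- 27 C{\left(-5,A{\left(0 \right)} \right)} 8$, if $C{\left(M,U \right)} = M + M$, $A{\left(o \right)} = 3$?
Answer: $2160$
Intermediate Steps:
$C{\left(M,U \right)} = 2 M$
$- 27 C{\left(-5,A{\left(0 \right)} \right)} 8 = - 27 \cdot 2 \left(-5\right) 8 = \left(-27\right) \left(-10\right) 8 = 270 \cdot 8 = 2160$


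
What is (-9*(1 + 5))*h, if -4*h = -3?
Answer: -81/2 ≈ -40.500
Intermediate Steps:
h = ¾ (h = -¼*(-3) = ¾ ≈ 0.75000)
(-9*(1 + 5))*h = -9*(1 + 5)*(¾) = -9*6*(¾) = -54*¾ = -81/2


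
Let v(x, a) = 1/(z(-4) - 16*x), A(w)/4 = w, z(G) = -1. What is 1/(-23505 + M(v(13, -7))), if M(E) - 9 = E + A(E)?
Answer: -209/4910669 ≈ -4.2560e-5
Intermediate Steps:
A(w) = 4*w
v(x, a) = 1/(-1 - 16*x)
M(E) = 9 + 5*E (M(E) = 9 + (E + 4*E) = 9 + 5*E)
1/(-23505 + M(v(13, -7))) = 1/(-23505 + (9 + 5*(-1/(1 + 16*13)))) = 1/(-23505 + (9 + 5*(-1/(1 + 208)))) = 1/(-23505 + (9 + 5*(-1/209))) = 1/(-23505 + (9 - 5/209)) = 1/(-23505 + 1876/209) = 1/(-4910669/209) = -209/4910669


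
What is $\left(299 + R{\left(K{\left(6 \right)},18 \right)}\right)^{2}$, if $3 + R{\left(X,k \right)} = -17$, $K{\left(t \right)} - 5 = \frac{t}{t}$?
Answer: $77841$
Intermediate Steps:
$K{\left(t \right)} = 6$ ($K{\left(t \right)} = 5 + \frac{t}{t} = 5 + 1 = 6$)
$R{\left(X,k \right)} = -20$ ($R{\left(X,k \right)} = -3 - 17 = -20$)
$\left(299 + R{\left(K{\left(6 \right)},18 \right)}\right)^{2} = \left(299 - 20\right)^{2} = 279^{2} = 77841$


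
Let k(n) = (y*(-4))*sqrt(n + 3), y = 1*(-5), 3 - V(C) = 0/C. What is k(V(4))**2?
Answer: 2400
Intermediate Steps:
V(C) = 3 (V(C) = 3 - 0/C = 3 - 1*0 = 3 + 0 = 3)
y = -5
k(n) = 20*sqrt(3 + n) (k(n) = (-5*(-4))*sqrt(n + 3) = 20*sqrt(3 + n))
k(V(4))**2 = (20*sqrt(3 + 3))**2 = (20*sqrt(6))**2 = 2400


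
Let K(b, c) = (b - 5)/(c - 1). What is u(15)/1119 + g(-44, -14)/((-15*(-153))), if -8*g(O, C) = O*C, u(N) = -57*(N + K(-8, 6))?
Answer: -569423/856035 ≈ -0.66519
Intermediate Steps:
K(b, c) = (-5 + b)/(-1 + c)
u(N) = 741/5 - 57*N (u(N) = -57*(N + (-5 - 8)/(-1 + 6)) = -57*(N - 13/5) = -57*(-13/5 + N) = 741/5 - 57*N)
g(O, C) = -C*O/8 (g(O, C) = -O*C/8 = -C*O/8)
u(15)/1119 + g(-44, -14)/((-15*(-153))) = (741/5 - 57*15)/1119 + (-⅛*(-14)*(-44))/((-15*(-153))) = (741/5 - 855)*(1/1119) - 77/2295 = -3534/5*1/1119 - 77*1/2295 = -1178/1865 - 77/2295 = -569423/856035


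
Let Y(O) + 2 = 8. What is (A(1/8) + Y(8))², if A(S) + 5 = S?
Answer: 81/64 ≈ 1.2656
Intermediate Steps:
A(S) = -5 + S
Y(O) = 6 (Y(O) = -2 + 8 = 6)
(A(1/8) + Y(8))² = ((-5 + 1/8) + 6)² = ((-5 + ⅛) + 6)² = (-39/8 + 6)² = (9/8)² = 81/64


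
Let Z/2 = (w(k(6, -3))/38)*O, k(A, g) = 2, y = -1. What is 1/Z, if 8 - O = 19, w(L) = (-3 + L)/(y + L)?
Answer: 19/11 ≈ 1.7273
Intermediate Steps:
w(L) = (-3 + L)/(-1 + L)
O = -11 (O = 8 - 1*19 = 8 - 19 = -11)
Z = 11/19 (Z = 2*((((-3 + 2)/(-1 + 2))/38)*(-11)) = 2*(((-1/1)*(1/38))*(-11)) = 2*(((1*(-1))*(1/38))*(-11)) = 2*(-1*1/38*(-11)) = 2*(-1/38*(-11)) = 2*(11/38) = 11/19 ≈ 0.57895)
1/Z = 1/(11/19) = 19/11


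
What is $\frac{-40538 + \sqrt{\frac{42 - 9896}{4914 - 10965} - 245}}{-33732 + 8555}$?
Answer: $\frac{40538}{25177} - \frac{i \sqrt{8910950691}}{152346027} \approx 1.6101 - 0.00061963 i$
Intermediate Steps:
$\frac{-40538 + \sqrt{\frac{42 - 9896}{4914 - 10965} - 245}}{-33732 + 8555} = \frac{-40538 + \sqrt{- \frac{9854}{-6051} - 245}}{-25177} = \left(-40538 + \sqrt{\left(-9854\right) \left(- \frac{1}{6051}\right) - 245}\right) \left(- \frac{1}{25177}\right) = \left(-40538 + \sqrt{\frac{9854}{6051} - 245}\right) \left(- \frac{1}{25177}\right) = \left(-40538 + \sqrt{- \frac{1472641}{6051}}\right) \left(- \frac{1}{25177}\right) = \left(-40538 + \frac{i \sqrt{8910950691}}{6051}\right) \left(- \frac{1}{25177}\right) = \frac{40538}{25177} - \frac{i \sqrt{8910950691}}{152346027}$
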